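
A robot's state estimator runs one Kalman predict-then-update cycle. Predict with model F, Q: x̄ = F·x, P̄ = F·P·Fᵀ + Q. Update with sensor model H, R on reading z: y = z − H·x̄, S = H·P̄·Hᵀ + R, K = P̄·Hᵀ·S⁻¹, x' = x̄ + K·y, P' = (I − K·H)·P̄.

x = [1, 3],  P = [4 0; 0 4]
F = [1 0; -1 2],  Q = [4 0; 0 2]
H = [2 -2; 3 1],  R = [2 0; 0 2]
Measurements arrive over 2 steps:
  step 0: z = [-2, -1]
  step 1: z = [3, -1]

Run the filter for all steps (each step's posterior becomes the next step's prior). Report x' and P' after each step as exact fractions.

step 0: x' = [-593/1336, 1639/2672], P' = [51/334 19/668; 19/668 531/1336]
step 1: x' = [1853/14291, -398659/371566], P' = [2148/14291 382/14291; 382/14291 67814/185783]

step 0: x̄ = F·x = [1, 5]
step 0: P̄ = F·P·Fᵀ + Q = [8 -4; -4 22]
step 0: y = z − H·x̄ = [6, -9]
step 0: S = H·P̄·Hᵀ + R = [154 20; 20 72]
step 0: K = P̄·Hᵀ·S⁻¹ = [83/668 325/1336; -493/1336 645/2672]
step 0: x' = x̄ + K·y = [-593/1336, 1639/2672]
step 0: P' = (I − K·H)·P̄ = [51/334 19/668; 19/668 531/1336]
step 1: x̄ = F·x = [-593/1336, 279/167]
step 1: P̄ = F·P·Fᵀ + Q = [1387/334 -16/167; -16/167 606/167]
step 1: y = z − H·x̄ = [4829/668, -1789/1336]
step 1: S = H·P̄·Hᵀ + R = [5660/167 3013/167; 3013/167 14171/334]
step 1: K = P̄·Hᵀ·S⁻¹ = [1766/14291 3413/14291; -62848/185783 41356/185783]
step 1: x' = x̄ + K·y = [1853/14291, -398659/371566]
step 1: P' = (I − K·H)·P̄ = [2148/14291 382/14291; 382/14291 67814/185783]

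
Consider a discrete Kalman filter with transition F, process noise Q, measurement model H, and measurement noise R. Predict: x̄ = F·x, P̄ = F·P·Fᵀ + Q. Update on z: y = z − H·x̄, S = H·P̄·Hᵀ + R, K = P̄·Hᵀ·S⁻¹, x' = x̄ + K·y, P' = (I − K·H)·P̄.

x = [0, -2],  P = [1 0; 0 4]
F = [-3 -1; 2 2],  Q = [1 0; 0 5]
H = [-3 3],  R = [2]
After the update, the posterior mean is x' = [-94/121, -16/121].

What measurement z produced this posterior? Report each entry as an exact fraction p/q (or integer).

z = [2]

x̄ = F·x = [2, -4]
P̄ = F·P·Fᵀ + Q = [14 -14; -14 25]
S = H·P̄·Hᵀ + R = [605]
K = P̄·Hᵀ·S⁻¹ = [-84/605; 117/605]
x' − x̄ = [-336/121, 468/121] = K·y
y = (KᵀK)⁻¹·Kᵀ·(x' − x̄) = [20]
z = y + H·x̄ = [20] + [-18] = [2]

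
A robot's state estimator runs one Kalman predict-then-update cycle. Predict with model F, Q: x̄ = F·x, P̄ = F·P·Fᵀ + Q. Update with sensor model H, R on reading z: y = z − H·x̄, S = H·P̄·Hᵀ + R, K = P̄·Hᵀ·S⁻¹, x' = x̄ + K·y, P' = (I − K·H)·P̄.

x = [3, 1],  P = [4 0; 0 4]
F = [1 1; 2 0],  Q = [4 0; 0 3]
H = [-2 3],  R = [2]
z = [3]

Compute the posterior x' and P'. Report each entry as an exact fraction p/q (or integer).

x' = [4, 463/125]
P' = [12 8; 8 694/125]

x̄ = F·x = [4, 6]
P̄ = F·P·Fᵀ + Q = [12 8; 8 19]
y = z − H·x̄ = [-7]
S = H·P̄·Hᵀ + R = [125]
K = P̄·Hᵀ·S⁻¹ = [0; 41/125]
x' = x̄ + K·y = [4, 463/125]
P' = (I − K·H)·P̄ = [12 8; 8 694/125]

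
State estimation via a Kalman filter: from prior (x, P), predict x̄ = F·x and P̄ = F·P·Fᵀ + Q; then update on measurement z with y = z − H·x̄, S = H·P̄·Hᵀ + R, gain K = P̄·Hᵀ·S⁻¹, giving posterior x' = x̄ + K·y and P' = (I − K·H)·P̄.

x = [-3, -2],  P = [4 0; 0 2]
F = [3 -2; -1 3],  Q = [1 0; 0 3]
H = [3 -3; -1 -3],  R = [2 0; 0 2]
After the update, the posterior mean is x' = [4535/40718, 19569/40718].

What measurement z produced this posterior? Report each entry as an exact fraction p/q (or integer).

x̄ = F·x = [-5, -3]
P̄ = F·P·Fᵀ + Q = [45 -24; -24 25]
S = H·P̄·Hᵀ + R = [1064 234; 234 128]
K = P̄·Hᵀ·S⁻¹ = [10089/40718 -9855/40718; -3441/40718 -9933/40718]
x' − x̄ = [208125/40718, 141723/40718] = K·y
y = (KᵀK)⁻¹·Kᵀ·(x' − x̄) = [5, -16]
z = y + H·x̄ = [5, -16] + [-6, 14] = [-1, -2]

z = [-1, -2]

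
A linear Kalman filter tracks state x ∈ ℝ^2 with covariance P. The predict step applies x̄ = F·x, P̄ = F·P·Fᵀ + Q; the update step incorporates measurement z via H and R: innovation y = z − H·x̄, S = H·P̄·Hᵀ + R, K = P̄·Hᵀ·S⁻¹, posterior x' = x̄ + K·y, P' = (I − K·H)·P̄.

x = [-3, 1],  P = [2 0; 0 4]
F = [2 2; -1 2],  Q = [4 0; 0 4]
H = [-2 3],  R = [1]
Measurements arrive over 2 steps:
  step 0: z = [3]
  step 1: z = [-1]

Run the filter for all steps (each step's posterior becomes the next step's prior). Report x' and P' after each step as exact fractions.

step 0: x' = [-268/167, -5/167], P' = [4276/167 2844/167; 2844/167 1910/167]
step 1: x' = [519646/146383, 298314/146383], P' = [1954436/146383 1275624/146383; 1275624/146383 848440/146383]

step 0: x̄ = F·x = [-4, 5]
step 0: P̄ = F·P·Fᵀ + Q = [28 12; 12 22]
step 0: y = z − H·x̄ = [-20]
step 0: S = H·P̄·Hᵀ + R = [167]
step 0: K = P̄·Hᵀ·S⁻¹ = [-20/167; 42/167]
step 0: x' = x̄ + K·y = [-268/167, -5/167]
step 0: P' = (I − K·H)·P̄ = [4276/167 2844/167; 2844/167 1910/167]
step 1: x̄ = F·x = [-546/167, 258/167]
step 1: P̄ = F·P·Fᵀ + Q = [48164/167 4776/167; 4776/167 1208/167]
step 1: y = z − H·x̄ = [-2033/167]
step 1: S = H·P̄·Hᵀ + R = [146383/167]
step 1: K = P̄·Hᵀ·S⁻¹ = [-82000/146383; -5928/146383]
step 1: x' = x̄ + K·y = [519646/146383, 298314/146383]
step 1: P' = (I − K·H)·P̄ = [1954436/146383 1275624/146383; 1275624/146383 848440/146383]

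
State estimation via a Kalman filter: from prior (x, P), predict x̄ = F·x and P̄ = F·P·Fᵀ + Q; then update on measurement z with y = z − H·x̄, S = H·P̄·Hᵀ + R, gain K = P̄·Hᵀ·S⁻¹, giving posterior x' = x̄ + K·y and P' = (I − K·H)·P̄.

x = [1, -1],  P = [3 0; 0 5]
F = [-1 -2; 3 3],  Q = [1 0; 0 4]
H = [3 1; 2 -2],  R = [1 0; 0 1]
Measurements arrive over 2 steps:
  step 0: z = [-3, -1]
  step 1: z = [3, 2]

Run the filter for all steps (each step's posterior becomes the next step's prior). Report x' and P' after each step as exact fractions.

step 0: x̄ = F·x = [1, 0]
step 0: P̄ = F·P·Fᵀ + Q = [24 -39; -39 76]
step 0: y = z − H·x̄ = [-6, -3]
step 0: S = H·P̄·Hᵀ + R = [59 148; 148 713]
step 0: K = P̄·Hᵀ·S⁻¹ = [1627/6721 850/6721; 437/1833 -682/1833]
step 0: x' = x̄ + K·y = [-5591/6721, -192/611]
step 0: P' = (I − K·H)·P̄ = [513/6721 8/611; 8/611 365/1833]
step 1: x̄ = F·x = [755/517, -23109/6721]
step 1: P̄ = F·P·Fᵀ + Q = [2986/1551 -797/517; -797/517 45130/6721]
step 1: y = z − H·x̄ = [1257/611, -52406/6721]
step 1: S = H·P̄·Hᵀ + R = [9649/611 2620/611; 2620/611 965659/20163]
step 1: K = P̄·Hᵀ·S⁻¹ = [3489163/14879081 1841698/14879081; 3445933/14879081 -5438634/14879081]
step 1: x' = x̄ + K·y = [14546468/14879081, -1662954/14879081]
step 1: P' = (I − K·H)·P̄ = [1102503/14879081 181654/14879081; 181654/14879081 2900971/14879081]

step 0: x' = [-5591/6721, -192/611], P' = [513/6721 8/611; 8/611 365/1833]
step 1: x' = [14546468/14879081, -1662954/14879081], P' = [1102503/14879081 181654/14879081; 181654/14879081 2900971/14879081]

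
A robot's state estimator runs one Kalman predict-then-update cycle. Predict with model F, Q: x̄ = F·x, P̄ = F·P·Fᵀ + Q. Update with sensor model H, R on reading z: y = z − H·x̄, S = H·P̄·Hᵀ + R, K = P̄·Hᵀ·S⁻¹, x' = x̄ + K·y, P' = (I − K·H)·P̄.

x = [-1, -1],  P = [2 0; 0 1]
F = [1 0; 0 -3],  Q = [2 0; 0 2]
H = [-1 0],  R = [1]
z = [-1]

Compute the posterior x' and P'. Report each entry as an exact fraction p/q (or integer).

x' = [3/5, 3]
P' = [4/5 0; 0 11]

x̄ = F·x = [-1, 3]
P̄ = F·P·Fᵀ + Q = [4 0; 0 11]
y = z − H·x̄ = [-2]
S = H·P̄·Hᵀ + R = [5]
K = P̄·Hᵀ·S⁻¹ = [-4/5; 0]
x' = x̄ + K·y = [3/5, 3]
P' = (I − K·H)·P̄ = [4/5 0; 0 11]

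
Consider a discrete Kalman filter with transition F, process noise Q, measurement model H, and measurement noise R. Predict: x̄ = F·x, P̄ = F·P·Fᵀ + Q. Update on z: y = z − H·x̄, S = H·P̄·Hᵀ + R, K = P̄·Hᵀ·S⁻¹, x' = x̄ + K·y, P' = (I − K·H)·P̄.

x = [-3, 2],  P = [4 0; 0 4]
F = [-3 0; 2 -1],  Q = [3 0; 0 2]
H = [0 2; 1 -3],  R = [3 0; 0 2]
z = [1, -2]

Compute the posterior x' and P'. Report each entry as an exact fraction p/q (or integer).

x̄ = F·x = [9, -8]
P̄ = F·P·Fᵀ + Q = [39 -24; -24 22]
y = z − H·x̄ = [17, -35]
S = H·P̄·Hᵀ + R = [91 -180; -180 383]
K = P̄·Hᵀ·S⁻¹ = [1596/2453 1461/2453; 652/2453 -270/2453]
x' = x̄ + K·y = [-1926/2453, 910/2453]
P' = (I − K·H)·P̄ = [10104/2453 2394/2453; 2394/2453 978/2453]

x' = [-1926/2453, 910/2453]
P' = [10104/2453 2394/2453; 2394/2453 978/2453]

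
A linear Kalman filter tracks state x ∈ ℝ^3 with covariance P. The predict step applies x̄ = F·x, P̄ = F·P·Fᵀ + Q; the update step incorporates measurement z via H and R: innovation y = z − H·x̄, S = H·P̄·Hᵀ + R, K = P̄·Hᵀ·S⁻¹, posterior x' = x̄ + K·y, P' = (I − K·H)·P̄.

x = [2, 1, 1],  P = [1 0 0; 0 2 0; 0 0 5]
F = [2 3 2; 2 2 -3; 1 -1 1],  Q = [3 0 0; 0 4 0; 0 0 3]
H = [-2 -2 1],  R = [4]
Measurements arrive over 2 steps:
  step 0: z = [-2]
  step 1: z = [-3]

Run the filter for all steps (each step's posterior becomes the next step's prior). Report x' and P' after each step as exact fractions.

step 0: x' = [317/53, -1107/371, 1402/371], P' = [1937/53 -1630/53 582/53; -1630/53 10310/371 -2644/371; 582/53 -2644/371 2992/371]
step 1: x' = [220933/19807, -90524/19807, 34859/3415], P' = [1154527/19807 -751828/19807 27470/683; -751828/19807 599616/19807 -10896/683; 27470/683 -10896/683 172288/3415]

step 0: x̄ = F·x = [9, 3, 2]
step 0: P̄ = F·P·Fᵀ + Q = [45 -14 6; -14 61 -17; 6 -17 11]
step 0: y = z − H·x̄ = [20]
step 0: S = H·P̄·Hᵀ + R = [371]
step 0: K = P̄·Hᵀ·S⁻¹ = [-8/53; -111/371; 33/371]
step 0: x' = x̄ + K·y = [317/53, -1107/371, 1402/371]
step 0: P' = (I − K·H)·P̄ = [1937/53 -1630/53 582/53; -1630/53 10310/371 -2644/371; 582/53 -2644/371 2992/371]
step 1: x̄ = F·x = [3921/371, -1982/371, 4728/371]
step 1: P̄ = F·P·Fᵀ + Q = [24051/371 -10884/371 4414/371; -10884/371 15448/371 -19772/371; 4414/371 -19772/371 64230/371]
step 1: y = z − H·x̄ = [-1963/371]
step 1: S = H·P̄·Hᵀ + R = [198070/371]
step 1: K = P̄·Hᵀ·S⁻¹ = [-2192/19807; -2890/19807; 1637/3415]
step 1: x' = x̄ + K·y = [220933/19807, -90524/19807, 34859/3415]
step 1: P' = (I − K·H)·P̄ = [1154527/19807 -751828/19807 27470/683; -751828/19807 599616/19807 -10896/683; 27470/683 -10896/683 172288/3415]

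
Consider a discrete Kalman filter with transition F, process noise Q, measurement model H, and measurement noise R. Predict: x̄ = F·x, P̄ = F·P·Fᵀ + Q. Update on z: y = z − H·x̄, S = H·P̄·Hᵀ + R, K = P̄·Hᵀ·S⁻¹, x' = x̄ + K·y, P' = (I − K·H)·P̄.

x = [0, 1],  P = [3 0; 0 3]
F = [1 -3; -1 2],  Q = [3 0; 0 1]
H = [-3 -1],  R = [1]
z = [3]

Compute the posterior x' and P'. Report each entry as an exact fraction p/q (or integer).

x' = [-63/47, 1]
P' = [30/47 -3/2; -3/2 17/4]

x̄ = F·x = [-3, 2]
P̄ = F·P·Fᵀ + Q = [33 -21; -21 16]
y = z − H·x̄ = [-4]
S = H·P̄·Hᵀ + R = [188]
K = P̄·Hᵀ·S⁻¹ = [-39/94; 1/4]
x' = x̄ + K·y = [-63/47, 1]
P' = (I − K·H)·P̄ = [30/47 -3/2; -3/2 17/4]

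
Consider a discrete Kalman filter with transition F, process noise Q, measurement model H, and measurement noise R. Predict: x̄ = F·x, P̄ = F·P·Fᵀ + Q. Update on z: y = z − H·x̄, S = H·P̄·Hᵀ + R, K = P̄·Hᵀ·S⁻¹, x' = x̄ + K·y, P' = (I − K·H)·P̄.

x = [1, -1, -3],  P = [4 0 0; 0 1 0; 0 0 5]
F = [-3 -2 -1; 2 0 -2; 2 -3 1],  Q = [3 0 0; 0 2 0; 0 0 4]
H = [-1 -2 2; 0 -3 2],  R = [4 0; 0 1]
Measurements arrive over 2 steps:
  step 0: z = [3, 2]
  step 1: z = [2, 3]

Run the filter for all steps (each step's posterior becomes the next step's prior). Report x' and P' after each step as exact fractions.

step 0: x' = [2723/1756, 4543/1756, 17051/3512], P' = [59705/9658 29321/9658 92717/19316; 29321/9658 44901/9658 130189/19316; 92717/19316 130189/19316 386601/38632]
step 1: x' = [-23419430/898041683, -920408696/898041683, 1150682/128291669], P' = [7505386480/898041683 4257204208/898041683 936840002/128291669; 4257204208/898041683 5341090406/898041683 1108073078/128291669; 936840002/128291669 1108073078/128291669 1638957509/128291669]

step 0: x̄ = F·x = [2, 8, 2]
step 0: P̄ = F·P·Fᵀ + Q = [48 -14 -23; -14 38 6; -23 6 34]
step 0: y = z − H·x̄ = [17, 22]
step 0: S = H·P̄·Hᵀ + R = [328 308; 308 407]
step 0: K = P̄·Hᵀ·S⁻¹ = [-1165/1756 2377/4829; 503/1756 -2257/4829; 1523/3512 -1983/9658]
step 0: x' = x̄ + K·y = [2723/1756, 4543/1756, 17051/3512]
step 0: P' = (I − K·H)·P̄ = [59705/9658 29321/9658 92717/19316; 29321/9658 44901/9658 130189/19316; 92717/19316 130189/19316 386601/38632]
step 1: x̄ = F·x = [-51561/3512, -11605/1756, 685/3512]
step 1: P̄ = F·P·Fᵀ + Q = [6931817/38632 327197/19316 -822269/38632; 327197/19316 273869/9658 334887/19316; -822269/38632 334887/19316 884905/38632]
step 1: y = z − H·x̄ = [-92327/3512, -7558/439]
step 1: S = H·P̄·Hᵀ + R = [15556329/38632 877807/4829; 877807/4829 675031/4829]
step 1: K = P̄·Hᵀ·S⁻¹ = [-103715531/128291669 344147404/898041683; 20487074/128291669 -510248126/898041683; 31232215/128291669 -46304216/128291669]
step 1: x' = x̄ + K·y = [-23419430/898041683, -920408696/898041683, 1150682/128291669]
step 1: P' = (I − K·H)·P̄ = [7505386480/898041683 4257204208/898041683 936840002/128291669; 4257204208/898041683 5341090406/898041683 1108073078/128291669; 936840002/128291669 1108073078/128291669 1638957509/128291669]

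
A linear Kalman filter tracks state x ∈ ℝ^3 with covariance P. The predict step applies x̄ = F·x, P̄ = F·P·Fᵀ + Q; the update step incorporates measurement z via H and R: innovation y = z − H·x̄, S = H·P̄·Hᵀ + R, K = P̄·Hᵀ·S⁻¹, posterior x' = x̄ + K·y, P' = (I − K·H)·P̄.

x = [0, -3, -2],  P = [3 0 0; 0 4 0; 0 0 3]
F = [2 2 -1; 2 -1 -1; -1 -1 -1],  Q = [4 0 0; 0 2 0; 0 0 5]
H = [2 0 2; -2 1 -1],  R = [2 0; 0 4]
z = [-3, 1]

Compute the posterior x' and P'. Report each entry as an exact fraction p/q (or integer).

x' = [-1998/1085, -1016/1085, 657/1085]
P' = [9679/1085 8103/1085 -9551/1085; 8103/1085 10751/1085 -7547/1085; -9551/1085 -7547/1085 9939/1085]

x̄ = F·x = [-4, 5, 5]
P̄ = F·P·Fᵀ + Q = [35 7 -11; 7 21 1; -11 1 15]
y = z − H·x̄ = [-5, -7]
S = H·P̄·Hᵀ + R = [114 -88; -88 106]
K = P̄·Hᵀ·S⁻¹ = [128/1085 -426/1085; 556/1085 523/1085; 388/1085 404/1085]
x' = x̄ + K·y = [-1998/1085, -1016/1085, 657/1085]
P' = (I − K·H)·P̄ = [9679/1085 8103/1085 -9551/1085; 8103/1085 10751/1085 -7547/1085; -9551/1085 -7547/1085 9939/1085]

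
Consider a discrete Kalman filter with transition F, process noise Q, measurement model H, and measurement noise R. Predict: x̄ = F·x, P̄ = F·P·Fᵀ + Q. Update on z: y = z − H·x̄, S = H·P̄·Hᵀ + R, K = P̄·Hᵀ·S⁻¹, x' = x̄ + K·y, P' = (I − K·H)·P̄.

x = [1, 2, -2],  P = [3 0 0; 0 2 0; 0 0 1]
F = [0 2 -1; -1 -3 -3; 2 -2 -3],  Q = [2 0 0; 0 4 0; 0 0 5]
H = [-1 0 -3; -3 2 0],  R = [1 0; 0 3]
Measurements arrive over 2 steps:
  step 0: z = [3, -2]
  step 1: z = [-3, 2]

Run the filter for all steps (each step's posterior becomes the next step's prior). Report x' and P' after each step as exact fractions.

step 0: x' = [19693/7716, 6985/2572, -28073/15432], P' = [18635/5787 8869/1929 -24605/23148; 8869/1929 4688/643 -11701/7716; -24605/23148 -11701/7716 21367/46296]
step 1: x' = [1786717285/2397325677, 1688303210/799108559, 1937162323/2397325677], P' = [2816680093/2397325677 1206486405/799108559 -908785652/2397325677; 1206486405/799108559 2104331316/799108559 -387792645/799108559; -908785652/2397325677 -387792645/799108559 1112337833/4794651354]

step 0: x̄ = F·x = [6, -1, 4]
step 0: P̄ = F·P·Fᵀ + Q = [11 -9 -5; -9 34 15; -5 15 34]
step 0: y = z − H·x̄ = [21, 18]
step 0: S = H·P̄·Hᵀ + R = [288 -84; -84 346]
step 0: K = P̄·Hᵀ·S⁻¹ = [-725/23148 -299/1929; -373/7716 169/643; -14891/46296 401/7716]
step 0: x' = x̄ + K·y = [19693/7716, 6985/2572, -28073/15432]
step 0: P' = (I − K·H)·P̄ = [18635/5787 8869/1929 -24605/23148; 8869/1929 4688/643 -11701/7716; -24605/23148 -11701/7716 21367/46296]
step 1: x̄ = F·x = [111893/15432, -80897/15432, 79171/15432]
step 1: P̄ = F·P·Fᵀ + Q = [1744927/46296 -2225419/46296 -55375/46296; -2225419/46296 3282559/46296 162475/46296; -55375/46296 162475/46296 415447/46296]
step 1: y = z − H·x̄ = [151555/7716, 528337/15432]
step 1: S = H·P̄·Hᵀ + R = [1299499/11574 4106197/23148; 4106197/23148 55678495/46296]
step 1: K = P̄·Hᵀ·S⁻¹ = [-90323137/2397325677 -403707283/2397325677; -43108470/799108559 196401139/799108559; -1519442195/4794651354 133200362/2397325677]
step 1: x' = x̄ + K·y = [1786717285/2397325677, 1688303210/799108559, 1937162323/2397325677]
step 1: P' = (I − K·H)·P̄ = [2816680093/2397325677 1206486405/799108559 -908785652/2397325677; 1206486405/799108559 2104331316/799108559 -387792645/799108559; -908785652/2397325677 -387792645/799108559 1112337833/4794651354]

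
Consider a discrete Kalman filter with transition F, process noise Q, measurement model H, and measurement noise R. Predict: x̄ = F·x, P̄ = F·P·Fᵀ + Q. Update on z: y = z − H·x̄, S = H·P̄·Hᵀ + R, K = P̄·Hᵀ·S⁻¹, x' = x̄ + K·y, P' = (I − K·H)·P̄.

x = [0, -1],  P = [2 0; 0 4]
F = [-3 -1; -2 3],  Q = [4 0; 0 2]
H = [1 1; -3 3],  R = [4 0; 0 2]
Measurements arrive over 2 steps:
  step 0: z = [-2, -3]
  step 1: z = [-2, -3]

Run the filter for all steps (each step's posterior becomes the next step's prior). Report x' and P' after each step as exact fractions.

step 0: x' = [-2699/5725, -8481/5725], P' = [5707/5725 5083/5725; 5083/5725 5727/5725]
step 1: x' = [-2366406/3589661, -6134242/3589661], P' = [2802200/3589661 2350728/3589661; 2350728/3589661 8063948/10768983]

step 0: x̄ = F·x = [1, -3]
step 0: P̄ = F·P·Fᵀ + Q = [26 0; 0 46]
step 0: y = z − H·x̄ = [0, 9]
step 0: S = H·P̄·Hᵀ + R = [76 60; 60 650]
step 0: K = P̄·Hᵀ·S⁻¹ = [1079/2290 -936/5725; 1081/2290 966/5725]
step 0: x' = x̄ + K·y = [-2699/5725, -8481/5725]
step 0: P' = (I − K·H)·P̄ = [5707/5725 5083/5725; 5083/5725 5727/5725]
step 1: x̄ = F·x = [16578/5725, -4009/1145]
step 1: P̄ = F·P·Fᵀ + Q = [110488/5725 -3704/1145; -3704/1145 993/229]
step 1: y = z − H·x̄ = [-7983/5725, 92694/5725]
step 1: S = H·P̄·Hᵀ + R = [121173/5725 -256989/5725; -256989/5725 1562627/5725]
step 1: K = P̄·Hᵀ·S⁻¹ = [1288232/3589661 -677208/3589661; 3779033/10768983 505882/3589661]
step 1: x' = x̄ + K·y = [-2366406/3589661, -6134242/3589661]
step 1: P' = (I − K·H)·P̄ = [2802200/3589661 2350728/3589661; 2350728/3589661 8063948/10768983]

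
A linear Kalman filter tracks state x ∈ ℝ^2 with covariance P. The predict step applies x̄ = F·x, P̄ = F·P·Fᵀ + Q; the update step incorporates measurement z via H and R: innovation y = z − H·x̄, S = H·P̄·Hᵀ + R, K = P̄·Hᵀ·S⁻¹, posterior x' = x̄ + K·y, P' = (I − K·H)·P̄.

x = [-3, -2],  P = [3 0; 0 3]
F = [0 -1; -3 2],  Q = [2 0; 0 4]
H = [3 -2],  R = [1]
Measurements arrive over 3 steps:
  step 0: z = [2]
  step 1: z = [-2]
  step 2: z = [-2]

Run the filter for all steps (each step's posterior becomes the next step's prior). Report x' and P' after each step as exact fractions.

step 0: x' = [371/145, 413/145], P' = [721/290 534/145; 534/145 827/145]
step 1: x' = [-30143/13720, -31307/13720], P' = [23367/13720 33323/13720; 33323/13720 50787/13720]
step 2: x' = [1166884/1010843, 5456607/2021686], P' = [1638709/1010843 2339118/1010843; 2339118/1010843 7159079/2021686]

step 0: x̄ = F·x = [2, 5]
step 0: P̄ = F·P·Fᵀ + Q = [5 -6; -6 43]
step 0: y = z − H·x̄ = [6]
step 0: S = H·P̄·Hᵀ + R = [290]
step 0: K = P̄·Hᵀ·S⁻¹ = [27/290; -52/145]
step 0: x' = x̄ + K·y = [371/145, 413/145]
step 0: P' = (I − K·H)·P̄ = [721/290 534/145; 534/145 827/145]
step 1: x̄ = F·x = [-413/145, -287/145]
step 1: P̄ = F·P·Fᵀ + Q = [1117/145 -52/145; -52/145 1449/290]
step 1: y = z − H·x̄ = [75/29]
step 1: S = H·P̄·Hᵀ + R = [2744/29]
step 1: K = P̄·Hᵀ·S⁻¹ = [691/2744; -321/2744]
step 1: x' = x̄ + K·y = [-30143/13720, -31307/13720]
step 1: P' = (I − K·H)·P̄ = [23367/13720 33323/13720; 33323/13720 50787/13720]
step 2: x̄ = F·x = [31307/13720, 5563/2744]
step 2: P̄ = F·P·Fᵀ + Q = [78227/13720 -321/2744; -321/2744 13691/2744]
step 2: y = z − H·x̄ = [-65731/13720]
step 2: S = H·P̄·Hᵀ + R = [1010843/13720]
step 2: K = P̄·Hᵀ·S⁻¹ = [237891/1010843; -141725/1010843]
step 2: x' = x̄ + K·y = [1166884/1010843, 5456607/2021686]
step 2: P' = (I − K·H)·P̄ = [1638709/1010843 2339118/1010843; 2339118/1010843 7159079/2021686]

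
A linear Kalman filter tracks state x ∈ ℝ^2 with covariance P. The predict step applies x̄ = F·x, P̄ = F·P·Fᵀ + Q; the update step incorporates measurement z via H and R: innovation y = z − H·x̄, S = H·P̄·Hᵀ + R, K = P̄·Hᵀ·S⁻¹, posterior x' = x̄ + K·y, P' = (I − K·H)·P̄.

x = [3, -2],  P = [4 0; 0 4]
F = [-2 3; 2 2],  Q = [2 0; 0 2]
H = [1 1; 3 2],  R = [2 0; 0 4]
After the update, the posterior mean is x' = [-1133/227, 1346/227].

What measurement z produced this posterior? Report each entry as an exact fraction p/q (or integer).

x̄ = F·x = [-12, 2]
P̄ = F·P·Fᵀ + Q = [54 8; 8 34]
S = H·P̄·Hᵀ + R = [106 270; 270 722]
K = P̄·Hᵀ·S⁻¹ = [-206/227 133/227; 1371/908 -397/908]
x' − x̄ = [1591/227, 892/227] = K·y
y = (KᵀK)⁻¹·Kᵀ·(x' − x̄) = [11, 29]
z = y + H·x̄ = [11, 29] + [-10, -32] = [1, -3]

z = [1, -3]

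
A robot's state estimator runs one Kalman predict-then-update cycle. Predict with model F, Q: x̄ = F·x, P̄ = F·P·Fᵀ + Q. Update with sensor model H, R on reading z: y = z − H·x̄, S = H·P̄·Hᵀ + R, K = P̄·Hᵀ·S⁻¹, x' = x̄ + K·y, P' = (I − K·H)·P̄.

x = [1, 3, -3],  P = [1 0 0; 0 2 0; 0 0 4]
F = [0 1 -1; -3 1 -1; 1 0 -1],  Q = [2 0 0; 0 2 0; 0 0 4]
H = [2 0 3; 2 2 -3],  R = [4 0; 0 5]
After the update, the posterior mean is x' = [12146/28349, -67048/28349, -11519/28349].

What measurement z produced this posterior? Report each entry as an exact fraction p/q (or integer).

x̄ = F·x = [6, 3, 4]
P̄ = F·P·Fᵀ + Q = [8 6 4; 6 17 1; 4 1 9]
S = H·P̄·Hᵀ + R = [165 -19; -19 174]
K = P̄·Hᵀ·S⁻¹ = [5176/28349 3172/28349; 3427/28349 7380/28349; 5767/28349 -2140/28349]
x' − x̄ = [-157948/28349, -152095/28349, -124915/28349] = K·y
y = (KᵀK)⁻¹·Kᵀ·(x' − x̄) = [-25, -9]
z = y + H·x̄ = [-25, -9] + [24, 6] = [-1, -3]

z = [-1, -3]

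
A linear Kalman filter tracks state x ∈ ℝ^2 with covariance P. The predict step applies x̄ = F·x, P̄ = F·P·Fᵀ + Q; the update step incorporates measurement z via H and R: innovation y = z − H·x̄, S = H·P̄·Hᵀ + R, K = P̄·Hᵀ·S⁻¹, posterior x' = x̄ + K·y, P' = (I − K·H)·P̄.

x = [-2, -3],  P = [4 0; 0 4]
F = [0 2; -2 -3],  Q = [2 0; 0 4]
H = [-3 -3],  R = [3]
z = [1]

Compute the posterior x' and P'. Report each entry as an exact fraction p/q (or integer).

x̄ = F·x = [-6, 13]
P̄ = F·P·Fᵀ + Q = [18 -24; -24 56]
y = z − H·x̄ = [22]
S = H·P̄·Hᵀ + R = [237]
K = P̄·Hᵀ·S⁻¹ = [6/79; -32/79]
x' = x̄ + K·y = [-342/79, 323/79]
P' = (I − K·H)·P̄ = [1314/79 -1320/79; -1320/79 1352/79]

x' = [-342/79, 323/79]
P' = [1314/79 -1320/79; -1320/79 1352/79]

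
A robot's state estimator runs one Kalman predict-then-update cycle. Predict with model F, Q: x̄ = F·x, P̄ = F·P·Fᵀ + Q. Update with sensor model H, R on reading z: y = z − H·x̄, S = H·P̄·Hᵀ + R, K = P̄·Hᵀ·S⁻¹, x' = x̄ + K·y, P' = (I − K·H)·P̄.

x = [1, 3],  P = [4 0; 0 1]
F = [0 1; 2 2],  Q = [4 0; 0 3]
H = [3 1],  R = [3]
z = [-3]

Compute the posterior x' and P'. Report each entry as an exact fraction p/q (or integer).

x' = [-91/83, 84/83]
P' = [126/83 -327/83; -327/83 1068/83]

x̄ = F·x = [3, 8]
P̄ = F·P·Fᵀ + Q = [5 2; 2 23]
y = z − H·x̄ = [-20]
S = H·P̄·Hᵀ + R = [83]
K = P̄·Hᵀ·S⁻¹ = [17/83; 29/83]
x' = x̄ + K·y = [-91/83, 84/83]
P' = (I − K·H)·P̄ = [126/83 -327/83; -327/83 1068/83]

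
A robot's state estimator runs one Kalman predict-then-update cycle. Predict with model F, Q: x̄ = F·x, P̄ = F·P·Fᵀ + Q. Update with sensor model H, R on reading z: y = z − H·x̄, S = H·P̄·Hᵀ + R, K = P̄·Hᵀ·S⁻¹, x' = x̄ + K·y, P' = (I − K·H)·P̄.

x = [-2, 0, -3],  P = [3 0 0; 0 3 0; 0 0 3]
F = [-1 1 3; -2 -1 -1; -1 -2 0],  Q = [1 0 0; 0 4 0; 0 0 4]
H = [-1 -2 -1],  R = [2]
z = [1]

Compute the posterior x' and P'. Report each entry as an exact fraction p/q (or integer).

x̄ = F·x = [-7, 7, 2]
P̄ = F·P·Fᵀ + Q = [34 -6 -3; -6 22 12; -3 12 19]
y = z − H·x̄ = [10]
S = H·P̄·Hᵀ + R = [161]
K = P̄·Hᵀ·S⁻¹ = [-19/161; -50/161; -40/161]
x' = x̄ + K·y = [-1317/161, 627/161, -78/161]
P' = (I − K·H)·P̄ = [5113/161 -1916/161 -1243/161; -1916/161 1042/161 -68/161; -1243/161 -68/161 1459/161]

x' = [-1317/161, 627/161, -78/161]
P' = [5113/161 -1916/161 -1243/161; -1916/161 1042/161 -68/161; -1243/161 -68/161 1459/161]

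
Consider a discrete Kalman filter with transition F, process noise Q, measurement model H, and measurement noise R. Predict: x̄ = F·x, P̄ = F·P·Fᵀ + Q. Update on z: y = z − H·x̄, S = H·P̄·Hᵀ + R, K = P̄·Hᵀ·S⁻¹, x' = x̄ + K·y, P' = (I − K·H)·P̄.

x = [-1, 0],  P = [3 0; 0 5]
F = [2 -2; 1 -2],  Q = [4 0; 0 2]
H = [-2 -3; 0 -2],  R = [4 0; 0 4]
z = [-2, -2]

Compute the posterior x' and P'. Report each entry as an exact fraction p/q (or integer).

x' = [-460/1681, 1454/1681]
P' = [3056/1681 -1240/1681; -1240/1681 996/1681]

x̄ = F·x = [-2, -1]
P̄ = F·P·Fᵀ + Q = [36 26; 26 25]
y = z − H·x̄ = [-9, -4]
S = H·P̄·Hᵀ + R = [685 254; 254 104]
K = P̄·Hᵀ·S⁻¹ = [-598/1681 620/1681; -127/1681 -498/1681]
x' = x̄ + K·y = [-460/1681, 1454/1681]
P' = (I − K·H)·P̄ = [3056/1681 -1240/1681; -1240/1681 996/1681]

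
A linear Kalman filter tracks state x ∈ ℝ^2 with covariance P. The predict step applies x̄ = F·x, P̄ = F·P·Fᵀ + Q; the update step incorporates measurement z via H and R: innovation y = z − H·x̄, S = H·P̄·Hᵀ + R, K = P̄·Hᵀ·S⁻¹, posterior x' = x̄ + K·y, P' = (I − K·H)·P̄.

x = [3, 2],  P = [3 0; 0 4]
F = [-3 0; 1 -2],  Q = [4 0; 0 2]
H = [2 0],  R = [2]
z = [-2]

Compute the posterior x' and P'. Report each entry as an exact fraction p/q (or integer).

x' = [-71/63, -23/7]
P' = [31/63 -1/7; -1/7 129/7]

x̄ = F·x = [-9, -1]
P̄ = F·P·Fᵀ + Q = [31 -9; -9 21]
y = z − H·x̄ = [16]
S = H·P̄·Hᵀ + R = [126]
K = P̄·Hᵀ·S⁻¹ = [31/63; -1/7]
x' = x̄ + K·y = [-71/63, -23/7]
P' = (I − K·H)·P̄ = [31/63 -1/7; -1/7 129/7]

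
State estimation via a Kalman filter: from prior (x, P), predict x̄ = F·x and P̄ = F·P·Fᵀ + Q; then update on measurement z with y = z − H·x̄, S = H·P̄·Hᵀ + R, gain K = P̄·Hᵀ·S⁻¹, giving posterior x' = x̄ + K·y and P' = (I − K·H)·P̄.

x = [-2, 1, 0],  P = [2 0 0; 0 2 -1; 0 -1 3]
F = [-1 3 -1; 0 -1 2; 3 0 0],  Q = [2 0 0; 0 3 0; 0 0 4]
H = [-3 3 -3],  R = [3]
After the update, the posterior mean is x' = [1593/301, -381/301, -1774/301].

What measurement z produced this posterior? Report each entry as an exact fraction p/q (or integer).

x̄ = F·x = [5, -1, -6]
P̄ = F·P·Fᵀ + Q = [31 -19 -6; -19 21 0; -6 0 22]
S = H·P̄·Hᵀ + R = [903]
K = P̄·Hᵀ·S⁻¹ = [-44/301; 40/301; -16/301]
x' − x̄ = [88/301, -80/301, 32/301] = K·y
y = (KᵀK)⁻¹·Kᵀ·(x' − x̄) = [-2]
z = y + H·x̄ = [-2] + [0] = [-2]

z = [-2]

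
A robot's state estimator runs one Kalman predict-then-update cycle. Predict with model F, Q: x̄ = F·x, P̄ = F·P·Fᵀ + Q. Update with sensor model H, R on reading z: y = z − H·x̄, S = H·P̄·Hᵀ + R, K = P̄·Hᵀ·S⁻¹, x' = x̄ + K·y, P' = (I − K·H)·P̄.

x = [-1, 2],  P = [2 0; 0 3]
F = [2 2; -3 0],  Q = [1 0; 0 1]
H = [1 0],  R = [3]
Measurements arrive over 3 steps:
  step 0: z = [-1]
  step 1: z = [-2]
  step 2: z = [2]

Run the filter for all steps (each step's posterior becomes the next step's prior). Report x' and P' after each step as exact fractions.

step 0: x̄ = F·x = [2, 3]
step 0: P̄ = F·P·Fᵀ + Q = [21 -12; -12 19]
step 0: y = z − H·x̄ = [-3]
step 0: S = H·P̄·Hᵀ + R = [24]
step 0: K = P̄·Hᵀ·S⁻¹ = [7/8; -1/2]
step 0: x' = x̄ + K·y = [-5/8, 9/2]
step 0: P' = (I − K·H)·P̄ = [21/8 -3/2; -3/2 13]
step 1: x̄ = F·x = [31/4, 15/8]
step 1: P̄ = F·P·Fᵀ + Q = [103/2 -27/4; -27/4 197/8]
step 1: y = z − H·x̄ = [-39/4]
step 1: S = H·P̄·Hᵀ + R = [109/2]
step 1: K = P̄·Hᵀ·S⁻¹ = [103/109; -27/218]
step 1: x' = x̄ + K·y = [-319/218, 336/109]
step 1: P' = (I − K·H)·P̄ = [309/109 -81/218; -81/218 2593/109]
step 2: x̄ = F·x = [353/109, 957/218]
step 2: P̄ = F·P·Fᵀ + Q = [11393/109 -1611/109; -1611/109 2890/109]
step 2: y = z − H·x̄ = [-135/109]
step 2: S = H·P̄·Hᵀ + R = [11720/109]
step 2: K = P̄·Hᵀ·S⁻¹ = [11393/11720; -1611/11720]
step 2: x' = x̄ + K·y = [4769/2344, 10689/2344]
step 2: P' = (I − K·H)·P̄ = [34179/11720 -4833/11720; -4833/11720 286931/11720]

step 0: x' = [-5/8, 9/2], P' = [21/8 -3/2; -3/2 13]
step 1: x' = [-319/218, 336/109], P' = [309/109 -81/218; -81/218 2593/109]
step 2: x' = [4769/2344, 10689/2344], P' = [34179/11720 -4833/11720; -4833/11720 286931/11720]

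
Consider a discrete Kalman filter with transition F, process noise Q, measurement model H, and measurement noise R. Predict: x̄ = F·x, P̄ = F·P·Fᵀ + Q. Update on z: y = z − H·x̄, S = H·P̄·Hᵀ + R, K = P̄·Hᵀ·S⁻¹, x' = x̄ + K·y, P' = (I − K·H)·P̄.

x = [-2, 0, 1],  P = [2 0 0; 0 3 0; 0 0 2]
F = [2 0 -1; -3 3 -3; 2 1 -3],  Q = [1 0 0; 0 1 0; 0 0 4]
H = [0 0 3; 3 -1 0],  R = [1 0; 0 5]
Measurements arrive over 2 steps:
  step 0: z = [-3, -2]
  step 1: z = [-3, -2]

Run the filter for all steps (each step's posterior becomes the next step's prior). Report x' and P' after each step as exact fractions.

step 0: x̄ = F·x = [-5, 3, -7]
step 0: P̄ = F·P·Fᵀ + Q = [11 -6 14; -6 64 15; 14 15 33]
step 0: y = z − H·x̄ = [18, 16]
step 0: S = H·P̄·Hᵀ + R = [298 81; 81 204]
step 0: K = P̄·Hᵀ·S⁻¹ = [1803/18077 2740/18077; 5274/18077 -28081/54231; 6003/18077 9/18077]
step 0: x' = x̄ + K·y = [-14091/18077, -1807/54231, -18341/18077]
step 0: P' = (I − K·H)·P̄ = [16261/18077 35083/18077 601/18077; 35083/18077 456152/54231 1758/18077; 601/18077 1758/18077 2001/18077]
step 1: x̄ = F·x = [-9841/18077, 95489/18077, 78716/54231]
step 1: P̄ = F·P·Fᵀ + Q = [82718/18077 111858/18077 134647/18077; 111858/18077 898571/18077 462551/18077; 134647/18077 462551/18077 1289951/54231]
step 1: y = z − H·x̄ = [-132947/18077, 88858/18077]
step 1: S = H·P̄·Hᵀ + R = [3887930/18077 -175830/18077; -175830/18077 1062270/18077]
step 1: K = P̄·Hᵀ·S⁻¹ = [55695/503908 369367/2519540; 126779/377931 -5379493/11337930; 2507737/7558620 -5861/22675860]
step 1: x' = x̄ + K·y = [-1604027/2519540, 2738009/5668965, -4488851/4535172]
step 1: P' = (I − K·H)·P̄ = [2521469/2519540 1429393/629885 18565/503908; 1429393/629885 104084687/11337930 126779/1133793; 18565/503908 126779/1133793 2507737/22675860]

step 0: x' = [-14091/18077, -1807/54231, -18341/18077], P' = [16261/18077 35083/18077 601/18077; 35083/18077 456152/54231 1758/18077; 601/18077 1758/18077 2001/18077]
step 1: x' = [-1604027/2519540, 2738009/5668965, -4488851/4535172], P' = [2521469/2519540 1429393/629885 18565/503908; 1429393/629885 104084687/11337930 126779/1133793; 18565/503908 126779/1133793 2507737/22675860]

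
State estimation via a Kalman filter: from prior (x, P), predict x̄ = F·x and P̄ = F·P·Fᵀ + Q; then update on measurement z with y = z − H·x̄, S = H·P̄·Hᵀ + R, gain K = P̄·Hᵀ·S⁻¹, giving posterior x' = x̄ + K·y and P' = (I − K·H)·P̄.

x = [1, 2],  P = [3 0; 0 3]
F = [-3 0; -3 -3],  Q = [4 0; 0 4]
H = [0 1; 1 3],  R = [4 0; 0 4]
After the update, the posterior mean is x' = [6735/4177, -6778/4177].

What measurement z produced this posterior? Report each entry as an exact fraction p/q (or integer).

x̄ = F·x = [-3, -9]
P̄ = F·P·Fᵀ + Q = [31 27; 27 58]
S = H·P̄·Hᵀ + R = [62 201; 201 719]
K = P̄·Hᵀ·S⁻¹ = [-3099/4177 1517/4177; 1301/4177 804/4177]
x' − x̄ = [19266/4177, 30815/4177] = K·y
y = (KᵀK)⁻¹·Kᵀ·(x' − x̄) = [7, 27]
z = y + H·x̄ = [7, 27] + [-9, -30] = [-2, -3]

z = [-2, -3]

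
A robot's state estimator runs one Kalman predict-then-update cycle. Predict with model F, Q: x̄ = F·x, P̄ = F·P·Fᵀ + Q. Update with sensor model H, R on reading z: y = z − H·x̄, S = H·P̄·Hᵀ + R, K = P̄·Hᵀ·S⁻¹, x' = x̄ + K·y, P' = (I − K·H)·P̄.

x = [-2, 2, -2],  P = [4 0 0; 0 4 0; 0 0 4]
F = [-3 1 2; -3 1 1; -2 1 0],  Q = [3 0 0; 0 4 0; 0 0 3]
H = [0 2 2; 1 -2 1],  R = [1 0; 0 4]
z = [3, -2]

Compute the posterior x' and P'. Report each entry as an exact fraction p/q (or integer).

x' = [-3523/1277, 186/1277, 1761/1277]
P' = [155881/12770 4862/1277 -9313/2554; 4862/1277 2024/1277 -1846/1277; -9313/2554 -1846/1277 3973/2554]

x̄ = F·x = [4, 6, 6]
P̄ = F·P·Fᵀ + Q = [59 48 28; 48 48 28; 28 28 23]
y = z − H·x̄ = [-21, 0]
S = H·P̄·Hᵀ + R = [509 -50; -50 30]
K = P̄·Hᵀ·S⁻¹ = [411/1277 3019/12770; 356/1277 -258/1277; 281/1277 511/2554]
x' = x̄ + K·y = [-3523/1277, 186/1277, 1761/1277]
P' = (I − K·H)·P̄ = [155881/12770 4862/1277 -9313/2554; 4862/1277 2024/1277 -1846/1277; -9313/2554 -1846/1277 3973/2554]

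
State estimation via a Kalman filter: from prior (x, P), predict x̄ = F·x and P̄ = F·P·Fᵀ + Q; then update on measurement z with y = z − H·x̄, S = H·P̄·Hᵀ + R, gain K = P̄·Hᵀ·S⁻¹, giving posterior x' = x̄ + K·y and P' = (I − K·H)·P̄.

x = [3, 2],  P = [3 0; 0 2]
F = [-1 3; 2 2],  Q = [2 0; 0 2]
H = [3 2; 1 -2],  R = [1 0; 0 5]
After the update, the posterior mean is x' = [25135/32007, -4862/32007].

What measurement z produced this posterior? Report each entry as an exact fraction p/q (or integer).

z = [2, 2]

x̄ = F·x = [3, 10]
P̄ = F·P·Fᵀ + Q = [23 6; 6 22]
S = H·P̄·Hᵀ + R = [368 -43; -43 92]
K = P̄·Hᵀ·S⁻¹ = [7925/32007 7531/32007; 4070/32007 -11318/32007]
x' − x̄ = [-70886/32007, -324932/32007] = K·y
y = (KᵀK)⁻¹·Kᵀ·(x' − x̄) = [-27, 19]
z = y + H·x̄ = [-27, 19] + [29, -17] = [2, 2]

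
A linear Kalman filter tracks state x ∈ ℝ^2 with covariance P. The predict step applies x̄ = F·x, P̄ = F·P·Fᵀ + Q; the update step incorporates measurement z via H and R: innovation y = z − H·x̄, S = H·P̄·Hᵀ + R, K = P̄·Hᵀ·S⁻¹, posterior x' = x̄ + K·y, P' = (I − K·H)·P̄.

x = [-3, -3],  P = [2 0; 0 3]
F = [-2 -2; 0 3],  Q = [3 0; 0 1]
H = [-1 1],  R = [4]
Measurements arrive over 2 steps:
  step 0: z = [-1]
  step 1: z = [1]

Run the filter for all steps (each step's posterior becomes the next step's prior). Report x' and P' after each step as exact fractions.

step 0: x' = [272/91, 101/91], P' = [412/91 248/91; 248/91 432/91]
step 1: x' = [-23211/9068, -12227/9068], P' = [85909/18136 47057/18136; 47057/18136 79293/18136]

step 0: x̄ = F·x = [12, -9]
step 0: P̄ = F·P·Fᵀ + Q = [23 -18; -18 28]
step 0: y = z − H·x̄ = [20]
step 0: S = H·P̄·Hᵀ + R = [91]
step 0: K = P̄·Hᵀ·S⁻¹ = [-41/91; 46/91]
step 0: x' = x̄ + K·y = [272/91, 101/91]
step 0: P' = (I − K·H)·P̄ = [412/91 248/91; 248/91 432/91]
step 1: x̄ = F·x = [-746/91, 303/91]
step 1: P̄ = F·P·Fᵀ + Q = [5633/91 -4080/91; -4080/91 3979/91]
step 1: y = z − H·x̄ = [-958/91]
step 1: S = H·P̄·Hᵀ + R = [18136/91]
step 1: K = P̄·Hᵀ·S⁻¹ = [-9713/18136; 8059/18136]
step 1: x' = x̄ + K·y = [-23211/9068, -12227/9068]
step 1: P' = (I − K·H)·P̄ = [85909/18136 47057/18136; 47057/18136 79293/18136]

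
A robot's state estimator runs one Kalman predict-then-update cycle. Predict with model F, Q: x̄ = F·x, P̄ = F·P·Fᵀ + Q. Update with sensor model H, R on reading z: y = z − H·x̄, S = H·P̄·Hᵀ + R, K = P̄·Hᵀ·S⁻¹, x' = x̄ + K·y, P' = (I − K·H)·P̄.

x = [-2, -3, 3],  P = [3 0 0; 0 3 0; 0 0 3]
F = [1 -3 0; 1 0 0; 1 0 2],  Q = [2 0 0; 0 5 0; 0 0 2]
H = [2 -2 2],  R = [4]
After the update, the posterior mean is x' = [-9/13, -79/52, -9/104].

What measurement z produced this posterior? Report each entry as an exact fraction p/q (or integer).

x̄ = F·x = [7, -2, 4]
P̄ = F·P·Fᵀ + Q = [32 3 3; 3 8 3; 3 3 17]
S = H·P̄·Hᵀ + R = [208]
K = P̄·Hᵀ·S⁻¹ = [4/13; -1/52; 17/104]
x' − x̄ = [-100/13, 25/52, -425/104] = K·y
y = (KᵀK)⁻¹·Kᵀ·(x' − x̄) = [-25]
z = y + H·x̄ = [-25] + [26] = [1]

z = [1]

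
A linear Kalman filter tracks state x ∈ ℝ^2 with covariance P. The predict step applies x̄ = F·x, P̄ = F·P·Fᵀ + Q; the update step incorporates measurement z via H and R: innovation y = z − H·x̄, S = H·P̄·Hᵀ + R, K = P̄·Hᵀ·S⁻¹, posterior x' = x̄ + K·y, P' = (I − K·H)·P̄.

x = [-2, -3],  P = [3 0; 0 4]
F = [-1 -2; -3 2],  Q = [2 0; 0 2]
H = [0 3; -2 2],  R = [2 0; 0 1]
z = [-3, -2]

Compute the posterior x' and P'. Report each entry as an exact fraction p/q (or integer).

x' = [6871/33303, -29749/33303]
P' = [15274/33303 7154/33303; 7154/33303 7258/33303]

x̄ = F·x = [8, 0]
P̄ = F·P·Fᵀ + Q = [21 -7; -7 45]
y = z − H·x̄ = [-3, 14]
S = H·P̄·Hᵀ + R = [407 312; 312 321]
K = P̄·Hᵀ·S⁻¹ = [3577/11101 -16240/33303; 3629/11101 208/33303]
x' = x̄ + K·y = [6871/33303, -29749/33303]
P' = (I − K·H)·P̄ = [15274/33303 7154/33303; 7154/33303 7258/33303]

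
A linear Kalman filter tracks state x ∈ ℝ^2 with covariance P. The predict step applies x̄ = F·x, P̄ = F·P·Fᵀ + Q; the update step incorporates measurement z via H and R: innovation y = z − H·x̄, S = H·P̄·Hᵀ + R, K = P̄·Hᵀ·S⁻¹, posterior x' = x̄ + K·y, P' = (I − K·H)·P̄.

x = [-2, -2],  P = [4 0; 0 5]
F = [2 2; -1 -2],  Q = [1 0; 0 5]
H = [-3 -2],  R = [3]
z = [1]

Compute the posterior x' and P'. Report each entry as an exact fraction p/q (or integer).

x' = [-323/116, 205/58]
P' = [1267/116 -909/58; -909/58 672/29]

x̄ = F·x = [-8, 6]
P̄ = F·P·Fᵀ + Q = [37 -28; -28 29]
y = z − H·x̄ = [-11]
S = H·P̄·Hᵀ + R = [116]
K = P̄·Hᵀ·S⁻¹ = [-55/116; 13/58]
x' = x̄ + K·y = [-323/116, 205/58]
P' = (I − K·H)·P̄ = [1267/116 -909/58; -909/58 672/29]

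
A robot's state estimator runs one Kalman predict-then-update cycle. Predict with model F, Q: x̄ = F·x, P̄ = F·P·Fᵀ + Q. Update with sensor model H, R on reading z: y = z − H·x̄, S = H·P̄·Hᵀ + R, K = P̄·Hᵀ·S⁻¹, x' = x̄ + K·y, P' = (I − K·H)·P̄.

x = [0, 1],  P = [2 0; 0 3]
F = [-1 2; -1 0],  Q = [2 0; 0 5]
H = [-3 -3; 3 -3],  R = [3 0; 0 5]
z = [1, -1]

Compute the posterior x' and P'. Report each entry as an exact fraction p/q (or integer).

x̄ = F·x = [2, 0]
P̄ = F·P·Fᵀ + Q = [16 2; 2 7]
y = z − H·x̄ = [7, -7]
S = H·P̄·Hᵀ + R = [246 -81; -81 176]
K = P̄·Hᵀ·S⁻¹ = [-2034/12245 1986/12245; -1989/12245 -1959/12245]
x' = x̄ + K·y = [-730/2449, -42/2449]
P' = (I − K·H)·P̄ = [2672/12245 -638/12245; -638/12245 2627/12245]

x' = [-730/2449, -42/2449]
P' = [2672/12245 -638/12245; -638/12245 2627/12245]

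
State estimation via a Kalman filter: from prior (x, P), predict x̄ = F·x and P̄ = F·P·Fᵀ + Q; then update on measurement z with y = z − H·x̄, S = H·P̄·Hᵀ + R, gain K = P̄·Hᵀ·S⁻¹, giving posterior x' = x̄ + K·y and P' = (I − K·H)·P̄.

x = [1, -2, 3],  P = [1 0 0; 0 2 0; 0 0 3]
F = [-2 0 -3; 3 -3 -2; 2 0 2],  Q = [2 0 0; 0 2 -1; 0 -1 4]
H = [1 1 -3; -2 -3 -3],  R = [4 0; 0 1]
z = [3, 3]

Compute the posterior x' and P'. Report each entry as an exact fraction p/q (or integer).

x' = [-108761/55829, 230119/167487, -175891/167487]
P' = [326241/55829 -230942/55829 13089/55829; -230942/55829 540671/167487 -64001/167487; 13089/55829 -64001/167487 42314/167487]

x̄ = F·x = [-11, 3, 8]
P̄ = F·P·Fᵀ + Q = [33 12 -22; 12 41 -7; -22 -7 20]
y = z − H·x̄ = [35, 14]
S = H·P̄·Hᵀ + R = [456 -177; -177 436]
K = P̄·Hᵀ·S⁻¹ = [14008/55829 1077/55829; 9962/167487 -14786/55829; -37919/167487 -4491/55829]
x' = x̄ + K·y = [-108761/55829, 230119/167487, -175891/167487]
P' = (I − K·H)·P̄ = [326241/55829 -230942/55829 13089/55829; -230942/55829 540671/167487 -64001/167487; 13089/55829 -64001/167487 42314/167487]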